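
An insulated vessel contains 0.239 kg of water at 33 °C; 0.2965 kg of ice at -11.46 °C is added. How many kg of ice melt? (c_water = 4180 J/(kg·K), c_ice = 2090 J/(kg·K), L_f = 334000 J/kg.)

Cooling the water to 0 °C releases 0.239×4180×33 = 32968 J.
Of that, 0.2965×2090×11.46 = 7101.6 J goes to bring the ice to 0 °C, leaving 25866 J.
Fully melting the ice requires m_ice L_f = 0.2965×334000 = 99031 J.
25866 J < 99031 J, so only part of the ice melts and the system sits at 0 °C.
m_melted×334000 = 25866  ⇒  m_melted ≈ 0.07744 kg.

m_melted ≈ 0.0774 kg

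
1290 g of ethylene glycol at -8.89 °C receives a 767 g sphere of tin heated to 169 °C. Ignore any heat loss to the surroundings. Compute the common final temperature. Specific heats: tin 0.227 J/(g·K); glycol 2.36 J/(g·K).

T_f ≈ 0.7 °C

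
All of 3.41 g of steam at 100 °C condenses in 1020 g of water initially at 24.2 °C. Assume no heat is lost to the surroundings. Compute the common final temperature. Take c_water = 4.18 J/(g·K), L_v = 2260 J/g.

T_f ≈ 26.3 °C

Energy balance with sensible and latent terms:
steam→water at 100 °C releases m L_v = 3.41·2260 = 7706.6; condensate cools 100→T: 3.41·4.18·(T − 100) = 14.25(T − 100); water warms: 1020·4.18·(T − 24.2) = 4263.6(T − 24.2)
4277.9 T = 7706.6 + 1425.4 + 103179 = 112311
T ≈ 26.25 °C, under the boiling point, so the assumption holds.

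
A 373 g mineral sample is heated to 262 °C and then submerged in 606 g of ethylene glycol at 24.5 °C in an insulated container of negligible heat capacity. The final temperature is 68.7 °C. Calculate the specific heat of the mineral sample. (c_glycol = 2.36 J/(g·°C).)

Taking heat into each body as positive, Σ m c ΔT = 0:
373·c·(68.7 − 262) + 606·2.36·(68.7 − 24.5) = 0
-72101 c = -63213
c = -63213/-72101 ≈ 0.8767 J/(g·°C)

c ≈ 0.877 J/(g·°C)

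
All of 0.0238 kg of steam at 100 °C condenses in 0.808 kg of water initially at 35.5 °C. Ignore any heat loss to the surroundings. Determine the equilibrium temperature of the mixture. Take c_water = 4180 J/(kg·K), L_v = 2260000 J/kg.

T_f ≈ 52.8 °C

Heat gained plus heat lost sum to zero:
condense steam: −0.0238·2260000 = −53788
  condensate cools 100→T: 0.0238·4180·(T − 100) = 99.48(T − 100)
  original water: 3377.4(T − 35.5)
3476.9 T = 53788 + 9948.4 + 119899 = 183636
T ≈ 52.82 °C (< 100 °C, so full condensation is consistent).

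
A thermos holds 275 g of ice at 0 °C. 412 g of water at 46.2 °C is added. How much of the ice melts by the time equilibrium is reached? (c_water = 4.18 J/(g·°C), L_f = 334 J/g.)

m_melted ≈ 238 g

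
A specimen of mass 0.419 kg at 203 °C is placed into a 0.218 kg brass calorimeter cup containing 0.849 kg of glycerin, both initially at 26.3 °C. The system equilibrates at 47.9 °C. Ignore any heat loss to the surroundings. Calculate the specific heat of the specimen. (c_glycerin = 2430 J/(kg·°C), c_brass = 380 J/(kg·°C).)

c ≈ 713 J/(kg·°C)

Setting the total heat transfer to zero:
0.419×c×(47.9 − 203) + 0.849×2430×(47.9 − 26.3) + 0.218×380×(47.9 − 26.3) = 0
-64.99 c = -46352
c = -46352/-64.99 ≈ 713.2 J/(kg·°C)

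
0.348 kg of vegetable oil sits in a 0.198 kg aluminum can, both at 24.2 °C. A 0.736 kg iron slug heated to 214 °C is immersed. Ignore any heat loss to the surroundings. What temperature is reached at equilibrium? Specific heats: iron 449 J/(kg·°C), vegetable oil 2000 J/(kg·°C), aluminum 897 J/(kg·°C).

T_f ≈ 76.3 °C

T_f = Σ m_i c_i T_i / Σ m_i c_i:
T_f = (330.46·214 + 696·24.2 + 177.61·24.2) / (330.46 + 696 + 177.61)
    = 91861 / 1204.1 ≈ 76.29 °C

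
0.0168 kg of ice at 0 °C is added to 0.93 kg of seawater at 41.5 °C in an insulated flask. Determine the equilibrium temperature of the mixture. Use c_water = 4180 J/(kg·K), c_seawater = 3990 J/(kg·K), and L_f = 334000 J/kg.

T_f ≈ 39.2 °C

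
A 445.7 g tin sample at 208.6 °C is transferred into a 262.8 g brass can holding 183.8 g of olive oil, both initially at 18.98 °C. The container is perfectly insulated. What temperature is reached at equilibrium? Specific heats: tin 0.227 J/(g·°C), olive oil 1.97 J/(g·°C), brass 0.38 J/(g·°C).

Heat gained plus heat lost sum to zero:
445.7*0.227*(T − 208.6) + 183.8*1.97*(T − 18.98) + 262.8*0.38*(T − 18.98) = 0
(101.17 + 362.09 + 99.86) T = 101.17*208.6 + 362.09*18.98 + 99.86*18.98
T = 29873/563.12 ≈ 53.05 °C

T_f ≈ 53.0 °C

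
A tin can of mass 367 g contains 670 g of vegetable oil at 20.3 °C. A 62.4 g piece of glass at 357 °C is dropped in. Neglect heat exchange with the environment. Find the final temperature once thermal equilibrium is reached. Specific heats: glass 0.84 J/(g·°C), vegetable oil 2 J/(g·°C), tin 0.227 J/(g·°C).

T_f ≈ 32.3 °C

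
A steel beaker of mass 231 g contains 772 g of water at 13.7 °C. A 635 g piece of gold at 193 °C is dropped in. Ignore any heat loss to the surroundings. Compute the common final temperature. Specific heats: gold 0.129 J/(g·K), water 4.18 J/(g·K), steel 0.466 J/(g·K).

T_f ≈ 18.0 °C

Heat gained plus heat lost sum to zero:
635×0.129×(T − 193) + 772×4.18×(T − 13.7) + 231×0.466×(T − 13.7) = 0
81.92(T − 193) + 3227(T − 13.7) + 107.65(T − 13.7) = 0
(81.92 + 3227 + 107.65) T = 81.92×193 + 3227×13.7 + 107.65×13.7
T = 61494/3416.5 ≈ 18.00 °C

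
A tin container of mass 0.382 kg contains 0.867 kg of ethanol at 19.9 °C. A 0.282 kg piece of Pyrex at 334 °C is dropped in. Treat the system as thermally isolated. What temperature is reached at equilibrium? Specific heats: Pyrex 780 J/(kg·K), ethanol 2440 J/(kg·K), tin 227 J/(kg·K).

T_f ≈ 48.4 °C

T_f = Σ m_i c_i T_i / Σ m_i c_i:
T_f = (219.96×334 + 2115.5×19.9 + 86.71×19.9) / (219.96 + 2115.5 + 86.71)
    = 117290 / 2422.2 ≈ 48.42 °C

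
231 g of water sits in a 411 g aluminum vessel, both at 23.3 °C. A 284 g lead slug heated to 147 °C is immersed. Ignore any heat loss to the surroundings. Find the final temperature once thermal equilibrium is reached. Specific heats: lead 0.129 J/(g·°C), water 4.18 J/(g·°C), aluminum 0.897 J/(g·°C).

Net heat exchanged in the isolated system is zero:
284×0.129×(T − 147) + 231×4.18×(T − 23.3) + 411×0.897×(T − 23.3) = 0
1370.9 T = 36473
T = 36473 / 1370.9 = 26.6 °C

T_f ≈ 26.6 °C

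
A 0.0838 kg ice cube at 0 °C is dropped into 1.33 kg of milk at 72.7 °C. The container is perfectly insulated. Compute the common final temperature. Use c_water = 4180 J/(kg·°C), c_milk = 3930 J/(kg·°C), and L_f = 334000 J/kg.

Sum of m c ΔT and latent-heat terms is zero:
fusion: m_ice L_f = 0.0838×334000 = 27989; warm the meltwater: 350.28 T; milk cools: 1.33×3930×(T − 72.7) = 5226.9(T − 72.7)
5577.2 T = 379996 − 27989 = 352006
T ≈ 63.12 °C (positive, so assuming full melt was valid).

T_f ≈ 63.1 °C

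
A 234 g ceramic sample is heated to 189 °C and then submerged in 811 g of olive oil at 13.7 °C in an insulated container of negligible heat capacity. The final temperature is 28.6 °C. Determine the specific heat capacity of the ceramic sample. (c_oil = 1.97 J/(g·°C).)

c ≈ 0.634 J/(g·°C)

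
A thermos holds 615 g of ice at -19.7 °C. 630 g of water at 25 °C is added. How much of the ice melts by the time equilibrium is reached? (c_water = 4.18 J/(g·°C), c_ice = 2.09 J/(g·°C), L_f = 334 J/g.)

m_melted ≈ 121 g

Heat available from the water dropping to 0 °C: 630×4.18×25 = 65835 J.
Warming the ice to 0 °C takes 615×2.09×19.7 = 25321 J, leaving 40514 J for melting.
Fully melting the ice requires m_ice L_f = 615×334 = 205410 J.
Since 40514 < 205410 J, not all the ice melts; equilibrium is at 0 °C.
Mass melted = 40514/334 ≈ 121.3 g.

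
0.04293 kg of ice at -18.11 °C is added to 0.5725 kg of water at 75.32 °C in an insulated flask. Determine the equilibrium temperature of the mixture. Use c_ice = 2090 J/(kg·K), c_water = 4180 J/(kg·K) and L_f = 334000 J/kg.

Energy conservation, ΣQ = 0:
warm ice to 0 °C: 0.04293×2090×(0 − (-18.11)) = 1624.9; melt ice: 0.04293×334000 = 14339; meltwater 0→T: 0.04293×4180×T = 179.45 T; water: 2393.1(T − 75.32)
2572.5 T = 180245 − 15964 = 164281
T ≈ 63.86 °C (positive, so assuming full melt was valid).

T_f ≈ 63.9 °C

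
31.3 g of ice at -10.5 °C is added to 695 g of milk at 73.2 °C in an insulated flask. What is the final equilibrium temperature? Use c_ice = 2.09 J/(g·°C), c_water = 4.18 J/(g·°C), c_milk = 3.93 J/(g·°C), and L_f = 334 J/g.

Heat gained plus heat lost sum to zero:
warm ice to 0 °C: 31.3·2.09·(0 − (-10.5)) = 686.88
  fusion: m_ice L_f = 31.3·334 = 10454
  warm the meltwater: 130.83 T
  milk cools: 695·3.93·(T − 73.2) = 2731.3(T − 73.2)
2862.2 T = 199935 − 11141 = 188794
T ≈ 65.96 °C. Since T > 0 °C, the all-ice-melts assumption holds.

T_f ≈ 66.0 °C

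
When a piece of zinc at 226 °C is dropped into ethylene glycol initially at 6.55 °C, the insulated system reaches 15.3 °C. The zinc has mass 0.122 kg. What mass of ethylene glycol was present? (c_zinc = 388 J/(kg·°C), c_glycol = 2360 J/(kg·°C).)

Heat lost by the zinc = heat gained by the glycol:
0.122·388·(226 − 15.3) = m·2360·(15.3 − 6.55)
20650 m = 9973.7  ⇒  m ≈ 0.483 kg

m ≈ 0.483 kg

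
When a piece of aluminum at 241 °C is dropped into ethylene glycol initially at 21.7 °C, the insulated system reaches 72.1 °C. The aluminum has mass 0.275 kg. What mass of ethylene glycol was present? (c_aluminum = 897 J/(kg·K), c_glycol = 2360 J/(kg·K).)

m ≈ 0.35 kg

Energy conservation, ΣQ = 0:
0.275×897×(72.1 − 241) + m×2360×(72.1 − 21.7) = 0
118944 m = 41663
m = 41663/118944 ≈ 0.3503 kg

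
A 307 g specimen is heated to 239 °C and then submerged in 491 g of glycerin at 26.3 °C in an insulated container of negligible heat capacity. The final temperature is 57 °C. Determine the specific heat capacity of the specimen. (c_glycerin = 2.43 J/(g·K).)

Let T be the final temperature. ΣQ_i = 0:
307×c×(57 − 239) + 491×2.43×(57 − 26.3) = 0
-55874 c = -36629
c = -36629/-55874 ≈ 0.6556 J/(g·K)

c ≈ 0.656 J/(g·K)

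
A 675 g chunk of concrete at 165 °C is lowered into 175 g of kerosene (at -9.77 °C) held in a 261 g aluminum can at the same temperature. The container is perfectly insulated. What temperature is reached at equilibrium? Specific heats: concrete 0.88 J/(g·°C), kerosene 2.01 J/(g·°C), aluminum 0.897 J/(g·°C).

T_f ≈ 78.2 °C

Let T be the final temperature. ΣQ_i = 0:
675·0.88·(T − 165) + 175·2.01·(T − (-9.77)) + 261·0.897·(T − (-9.77)) = 0
594(T − 165) + 351.75(T − (-9.77)) + 234.12(T − (-9.77)) = 0
1179.9 T = 92286
T = 92286/1179.9 ≈ 78.22 °C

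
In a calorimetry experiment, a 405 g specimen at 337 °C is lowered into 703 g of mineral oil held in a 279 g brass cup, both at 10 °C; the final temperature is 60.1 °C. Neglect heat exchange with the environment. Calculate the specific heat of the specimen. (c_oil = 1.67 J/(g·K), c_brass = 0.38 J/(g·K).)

c ≈ 0.572 J/(g·K)

Conservation of energy gives ΣQ = 0:
405×c×(60.1 − 337) + 703×1.67×(60.1 − 10) + 279×0.38×(60.1 − 10) = 0
-112144 c = -64130
c = -64130/-112144 ≈ 0.5718 J/(g·K)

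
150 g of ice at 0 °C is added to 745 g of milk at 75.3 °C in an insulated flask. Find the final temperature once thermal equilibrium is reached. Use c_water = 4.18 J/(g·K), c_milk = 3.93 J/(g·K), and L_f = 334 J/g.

T_f ≈ 47.9 °C

Sum of m c ΔT and latent-heat terms is zero:
latent heat to melt: 150×334 = 50100; warm the meltwater: 627 T; milk cools: 745×3.93×(T − 75.3) = 2927.8(T − 75.3)
3554.8 T = 220467 − 50100 = 170367
T ≈ 47.93 °C — above 0 °C, consistent with complete melting.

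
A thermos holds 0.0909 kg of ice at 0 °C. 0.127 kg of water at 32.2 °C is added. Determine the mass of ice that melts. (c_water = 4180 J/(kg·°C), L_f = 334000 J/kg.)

m_melted ≈ 0.0512 kg

Cooling the water to 0 °C releases 0.127×4180×32.2 = 17094 J.
Fully melting the ice requires m_ice L_f = 0.0909×334000 = 30361 J.
Since 17094 < 30361 J, not all the ice melts; equilibrium is at 0 °C.
Mass melted = 17094/334000 ≈ 0.05118 kg.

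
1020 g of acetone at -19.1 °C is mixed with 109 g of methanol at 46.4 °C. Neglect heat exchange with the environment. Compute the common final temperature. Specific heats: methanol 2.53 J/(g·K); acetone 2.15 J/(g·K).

With ΣQ=0 the equilibrium temperature is the m·c-weighted mean:
T_f = (275.77*46.4 + 2193*(-19.1)) / (275.77 + 2193)
    = -29091 / 2468.8 ≈ -11.78 °C

T_f ≈ -11.8 °C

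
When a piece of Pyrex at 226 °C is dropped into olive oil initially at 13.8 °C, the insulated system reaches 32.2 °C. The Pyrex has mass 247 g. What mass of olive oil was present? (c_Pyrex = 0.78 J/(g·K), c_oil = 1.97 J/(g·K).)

Heat lost by the Pyrex = heat gained by the oil:
247·0.78·(226 − 32.2) = m·1.97·(32.2 − 13.8)
36.25 m = 37338  ⇒  m ≈ 1030 g

m ≈ 1030 g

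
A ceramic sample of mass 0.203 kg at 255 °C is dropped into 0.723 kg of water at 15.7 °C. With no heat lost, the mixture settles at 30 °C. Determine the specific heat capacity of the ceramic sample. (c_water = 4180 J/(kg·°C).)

c ≈ 946 J/(kg·°C)

Taking heat into each body as positive, Σ m c ΔT = 0:
0.203×c×(30 − 255) + 0.723×4180×(30 − 15.7) = 0
-45.68 c = -43217
c = -43217/-45.68 ≈ 946.2 J/(kg·°C)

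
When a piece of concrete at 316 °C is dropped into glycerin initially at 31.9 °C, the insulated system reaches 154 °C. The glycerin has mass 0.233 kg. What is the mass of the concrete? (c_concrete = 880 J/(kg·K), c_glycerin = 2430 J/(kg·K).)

m ≈ 0.485 kg

Heat lost by the concrete = heat gained by the glycerin:
m·880·(316 − 154) = 0.233·2430·(154 − 31.9)
142560 m = 69132  ⇒  m ≈ 0.4849 kg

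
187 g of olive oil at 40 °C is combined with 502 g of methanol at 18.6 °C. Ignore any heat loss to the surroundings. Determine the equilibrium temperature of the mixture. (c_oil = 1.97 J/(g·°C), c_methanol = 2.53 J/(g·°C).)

T_f ≈ 23.4 °C

With ΣQ=0 the equilibrium temperature is the m·c-weighted mean:
T_f = (368.39·40 + 1270.1·18.6) / (368.39 + 1270.1)
    = 38359 / 1638.4 ≈ 23.41 °C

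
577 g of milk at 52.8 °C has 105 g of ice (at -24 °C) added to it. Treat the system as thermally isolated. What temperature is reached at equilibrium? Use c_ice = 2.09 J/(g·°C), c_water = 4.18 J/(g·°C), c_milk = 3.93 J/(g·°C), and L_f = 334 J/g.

Setting the total heat transfer to zero:
ice -24→0 °C: 105×2.09×24 = 5266.8; fusion: m_ice L_f = 105×334 = 35070; meltwater 0→T: 105×4.18×T = 438.9 T; milk cools: 577×3.93×(T − 52.8) = 2267.6(T − 52.8)
2706.5 T = 119730 − 40337 = 79393
T ≈ 29.33 °C (positive, so assuming full melt was valid).

T_f ≈ 29.3 °C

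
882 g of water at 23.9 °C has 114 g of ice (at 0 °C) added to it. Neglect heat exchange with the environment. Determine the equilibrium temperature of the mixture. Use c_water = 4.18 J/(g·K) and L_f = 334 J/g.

Energy balance with sensible and latent terms:
melt ice: 114·334 = 38076; warm the meltwater: 476.52 T; water: 3686.8(T − 23.9)
4163.3 T = 88114 − 38076 = 50038
T ≈ 12.02 °C — above 0 °C, consistent with complete melting.

T_f ≈ 12.0 °C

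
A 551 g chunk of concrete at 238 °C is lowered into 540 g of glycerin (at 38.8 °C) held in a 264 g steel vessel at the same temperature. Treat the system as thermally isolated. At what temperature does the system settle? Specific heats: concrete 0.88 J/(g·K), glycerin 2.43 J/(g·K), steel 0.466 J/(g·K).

Net heat exchanged in the isolated system is zero:
551×0.88×(T − 238) + 540×2.43×(T − 38.8) + 264×0.466×(T − 38.8) = 0
1920.1 T = 171088
T = 171088/1920.1 ≈ 89.10 °C

T_f ≈ 89.1 °C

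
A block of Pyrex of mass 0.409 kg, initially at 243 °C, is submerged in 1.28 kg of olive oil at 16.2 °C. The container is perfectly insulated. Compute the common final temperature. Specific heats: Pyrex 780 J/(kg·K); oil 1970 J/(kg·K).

T_f ≈ 41.7 °C

Net heat exchanged in the isolated system is zero:
0.409*780*(T − 243) + 1.28*1970*(T − 16.2) = 0
319.02(T − 243) + 2521.6(T − 16.2) = 0
(319.02 + 2521.6) T = 319.02*243 + 2521.6*16.2
T ≈ 41.67 °C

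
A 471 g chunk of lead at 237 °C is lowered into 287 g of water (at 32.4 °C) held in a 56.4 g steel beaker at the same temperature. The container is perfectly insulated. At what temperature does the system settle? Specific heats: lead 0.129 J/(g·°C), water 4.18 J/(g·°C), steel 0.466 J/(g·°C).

Net heat exchanged in the isolated system is zero:
471×0.129×(T − 237) + 287×4.18×(T − 32.4) + 56.4×0.466×(T − 32.4) = 0
60.76(T − 237) + 1199.7(T − 32.4) + 26.28(T − 32.4) = 0
1286.7 T = 54120
T ≈ 42.06 °C

T_f ≈ 42.1 °C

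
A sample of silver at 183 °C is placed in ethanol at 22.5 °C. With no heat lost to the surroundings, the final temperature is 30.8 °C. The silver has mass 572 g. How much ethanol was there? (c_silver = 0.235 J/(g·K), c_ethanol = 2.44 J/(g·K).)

Energy conservation, ΣQ = 0:
572×0.235×(30.8 − 183) + m×2.44×(30.8 − 22.5) = 0
20.25 m = 20459
m = 20459/20.25 ≈ 1010 g

m ≈ 1010 g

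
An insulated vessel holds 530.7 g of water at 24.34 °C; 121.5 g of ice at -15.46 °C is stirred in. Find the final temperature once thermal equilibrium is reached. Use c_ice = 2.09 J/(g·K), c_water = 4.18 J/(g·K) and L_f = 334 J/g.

Conservation of energy gives ΣQ = 0:
ice -15.46→0 °C: 121.5·2.09·15.46 = 3925.8
  latent heat to melt: 121.5·334 = 40581
  warm the meltwater: 507.87 T
  water cools: 530.7·4.18·(T − 24.34) = 2218.3(T − 24.34)
2726.2 T = 53994 − 44507 = 9487.2
T ≈ 3.48 °C. Since T > 0 °C, the all-ice-melts assumption holds.

T_f ≈ 3.5 °C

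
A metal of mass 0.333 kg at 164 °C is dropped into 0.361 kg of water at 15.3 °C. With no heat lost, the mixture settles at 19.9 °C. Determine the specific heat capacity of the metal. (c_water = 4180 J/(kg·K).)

c ≈ 145 J/(kg·K)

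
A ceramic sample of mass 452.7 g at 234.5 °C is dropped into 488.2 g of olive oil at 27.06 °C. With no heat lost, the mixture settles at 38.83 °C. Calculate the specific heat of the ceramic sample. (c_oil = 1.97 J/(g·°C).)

Let T be the final temperature. ΣQ_i = 0:
452.7×c×(38.83 − 234.5) + 488.2×1.97×(38.83 − 27.06) = 0
-88580 c = -11320
c = -11320/-88580 ≈ 0.1278 J/(g·°C)

c ≈ 0.128 J/(g·°C)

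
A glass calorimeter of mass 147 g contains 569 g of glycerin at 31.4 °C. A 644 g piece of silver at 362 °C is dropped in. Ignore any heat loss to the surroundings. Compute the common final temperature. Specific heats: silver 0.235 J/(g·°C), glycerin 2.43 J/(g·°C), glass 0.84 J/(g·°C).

T_f ≈ 61.6 °C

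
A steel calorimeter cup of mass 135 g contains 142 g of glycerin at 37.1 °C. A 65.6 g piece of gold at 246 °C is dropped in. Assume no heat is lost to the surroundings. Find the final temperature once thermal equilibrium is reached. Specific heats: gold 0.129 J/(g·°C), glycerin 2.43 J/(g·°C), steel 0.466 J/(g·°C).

T_f ≈ 41.3 °C

With ΣQ=0 the equilibrium temperature is the m·c-weighted mean:
T_f = (8.462×246 + 345.06×37.1 + 62.91×37.1) / (8.462 + 345.06 + 62.91)
    = 17217 / 416.43 ≈ 41.35 °C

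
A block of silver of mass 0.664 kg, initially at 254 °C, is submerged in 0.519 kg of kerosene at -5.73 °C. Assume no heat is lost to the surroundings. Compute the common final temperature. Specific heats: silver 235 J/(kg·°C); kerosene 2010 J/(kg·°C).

Conservation of energy gives ΣQ = 0:
0.664·235·(T − 254) + 0.519·2010·(T − (-5.73)) = 0
156.04(T − 254) + 1043.2(T − (-5.73)) = 0
(156.04 + 1043.2) T = 156.04·254 + 1043.2·(-5.73)
T = 33657 / 1199.2 = 28.1 °C

T_f ≈ 28.1 °C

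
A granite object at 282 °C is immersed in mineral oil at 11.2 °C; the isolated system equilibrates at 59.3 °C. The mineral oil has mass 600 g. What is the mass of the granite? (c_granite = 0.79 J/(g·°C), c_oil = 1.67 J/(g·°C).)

m ≈ 274 g

|Q_granite| = |Q_oil|:
m·0.79·(282 − 59.3) = 600·1.67·(59.3 − 11.2)
175.93 m = 48196  ⇒  m ≈ 273.9 g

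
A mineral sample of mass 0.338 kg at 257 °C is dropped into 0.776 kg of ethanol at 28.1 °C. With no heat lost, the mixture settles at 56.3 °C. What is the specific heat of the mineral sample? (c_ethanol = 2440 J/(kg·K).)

c ≈ 787 J/(kg·K)

Energy conservation, ΣQ = 0:
0.338·c·(56.3 − 257) + 0.776·2440·(56.3 − 28.1) = 0
-67.84 c = -53395
c = -53395/-67.84 ≈ 787.1 J/(kg·K)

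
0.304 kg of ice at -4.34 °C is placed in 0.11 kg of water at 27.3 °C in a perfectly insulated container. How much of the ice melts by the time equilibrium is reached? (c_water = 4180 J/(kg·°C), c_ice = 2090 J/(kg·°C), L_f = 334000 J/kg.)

Heat available from the water dropping to 0 °C: 0.11×4180×27.3 = 12553 J.
Warming the ice to 0 °C takes 0.304×2090×4.34 = 2757.5 J, leaving 9795.1 J for melting.
To melt every bit of ice: 0.304×334000 = 101536 J.
9795.1 J < 101536 J, so only part of the ice melts and the system sits at 0 °C.
Mass melted = 9795.1/334000 ≈ 0.02933 kg.

m_melted ≈ 0.0293 kg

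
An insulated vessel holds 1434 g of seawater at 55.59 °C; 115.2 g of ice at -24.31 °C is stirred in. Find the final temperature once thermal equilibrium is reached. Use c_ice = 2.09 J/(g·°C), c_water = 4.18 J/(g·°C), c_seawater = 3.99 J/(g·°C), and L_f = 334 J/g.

Conservation of energy gives ΣQ = 0:
ice -24.31→0 °C: 115.2·2.09·24.31 = 5853.1
  latent heat to melt: 115.2·334 = 38477
  meltwater 0→T: 115.2·4.18·T = 481.54 T
  seawater: 5721.7(T − 55.59)
6203.2 T = 318067 − 44330 = 273737
T ≈ 44.13 °C. Since T > 0 °C, the all-ice-melts assumption holds.

T_f ≈ 44.1 °C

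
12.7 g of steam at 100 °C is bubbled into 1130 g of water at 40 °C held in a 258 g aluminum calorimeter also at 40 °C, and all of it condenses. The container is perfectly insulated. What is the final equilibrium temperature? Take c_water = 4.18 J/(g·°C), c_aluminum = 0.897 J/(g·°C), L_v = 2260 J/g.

Energy balance with sensible and latent terms:
steam→water at 100 °C releases m L_v = 12.7·2260 = 28702; condensed water 100 °C→T: 53.09(T − 100); original water: 4723.4(T − 40); cup: 231.43(T − 40)
5007.9 T = 28702 + 5308.6 + 198193 = 232204
T ≈ 46.37 °C — below 100 °C, confirming all the steam condensed.

T_f ≈ 46.4 °C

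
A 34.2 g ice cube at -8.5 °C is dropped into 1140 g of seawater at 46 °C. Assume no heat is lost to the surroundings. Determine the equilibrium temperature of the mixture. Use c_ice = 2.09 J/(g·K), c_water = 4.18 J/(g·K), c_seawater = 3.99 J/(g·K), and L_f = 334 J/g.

Net heat exchanged in the isolated system is zero:
warm ice to 0 °C: 34.2×2.09×(0 − (-8.5)) = 607.56
  fusion: m_ice L_f = 34.2×334 = 11423
  warm the meltwater: 142.96 T
  seawater cools: 1140×3.99×(T − 46) = 4548.6(T − 46)
4691.6 T = 209236 − 12030 = 197205
T ≈ 42.03 °C. Since T > 0 °C, the all-ice-melts assumption holds.

T_f ≈ 42.0 °C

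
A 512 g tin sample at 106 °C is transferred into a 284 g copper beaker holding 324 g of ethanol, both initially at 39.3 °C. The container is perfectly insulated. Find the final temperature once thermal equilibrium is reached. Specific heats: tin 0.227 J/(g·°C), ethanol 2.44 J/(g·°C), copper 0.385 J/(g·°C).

T_f ≈ 46.9 °C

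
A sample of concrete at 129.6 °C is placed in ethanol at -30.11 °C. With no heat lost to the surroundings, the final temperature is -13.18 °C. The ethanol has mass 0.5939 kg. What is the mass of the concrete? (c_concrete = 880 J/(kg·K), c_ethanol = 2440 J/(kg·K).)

|Q_concrete| = |Q_ethanol|:
m×880×(129.6 − -13.18) = 0.5939×2440×(-13.18 − (-30.11))
125646 m = 24534  ⇒  m ≈ 0.1953 kg

m ≈ 0.195 kg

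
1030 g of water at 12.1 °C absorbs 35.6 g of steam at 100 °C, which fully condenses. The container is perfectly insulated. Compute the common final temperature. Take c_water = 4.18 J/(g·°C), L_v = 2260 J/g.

T_f ≈ 33.1 °C

Conservation of energy gives ΣQ = 0:
condense steam: −35.6·2260 = −80456; condensate cools 100→T: 35.6·4.18·(T − 100) = 148.81(T − 100); water warms: 1030·4.18·(T − 12.1) = 4305.4(T − 12.1)
4454.2 T = 80456 + 14881 + 52095 = 147432
T ≈ 33.10 °C — below 100 °C, confirming all the steam condensed.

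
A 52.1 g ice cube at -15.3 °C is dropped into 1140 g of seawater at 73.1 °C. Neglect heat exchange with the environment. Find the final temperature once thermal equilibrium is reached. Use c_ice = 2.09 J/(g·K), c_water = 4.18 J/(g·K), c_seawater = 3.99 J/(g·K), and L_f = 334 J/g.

T_f ≈ 65.8 °C

Heat gained plus heat lost sum to zero:
ice -15.3→0 °C: 52.1×2.09×15.3 = 1666; melt ice: 52.1×334 = 17401; meltwater 0→T: 52.1×4.18×T = 217.78 T; seawater: 4548.6(T − 73.1)
4766.4 T = 332503 − 19067 = 313435
T ≈ 65.76 °C. Since T > 0 °C, the all-ice-melts assumption holds.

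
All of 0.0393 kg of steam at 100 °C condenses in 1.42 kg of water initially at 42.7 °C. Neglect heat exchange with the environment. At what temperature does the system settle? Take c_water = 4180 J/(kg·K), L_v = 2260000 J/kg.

Net heat exchanged in the isolated system is zero:
steam→water at 100 °C releases m L_v = 0.0393×2260000 = 88818; condensed water 100 °C→T: 164.27(T − 100); water warms: 1.42×4180×(T − 42.7) = 5935.6(T − 42.7)
6099.9 T = 88818 + 16427 + 253450 = 358696
T ≈ 58.80 °C (< 100 °C, so full condensation is consistent).

T_f ≈ 58.8 °C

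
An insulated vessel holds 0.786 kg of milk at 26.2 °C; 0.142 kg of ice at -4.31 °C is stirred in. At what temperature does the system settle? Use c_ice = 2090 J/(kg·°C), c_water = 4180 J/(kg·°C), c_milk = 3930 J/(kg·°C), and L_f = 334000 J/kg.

T_f ≈ 8.8 °C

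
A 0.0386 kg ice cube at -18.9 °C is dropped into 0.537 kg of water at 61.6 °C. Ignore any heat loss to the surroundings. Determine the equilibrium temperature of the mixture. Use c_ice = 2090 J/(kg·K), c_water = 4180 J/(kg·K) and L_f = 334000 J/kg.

Net heat exchanged in the isolated system is zero:
ice -18.9→0 °C: 0.0386·2090·18.9 = 1524.7
  melt ice: 0.0386·334000 = 12892
  meltwater 0→T: 0.0386·4180·T = 161.35 T
  water: 2244.7(T − 61.6)
2406 T = 138271 − 14417 = 123854
T ≈ 51.48 °C. Since T > 0 °C, the all-ice-melts assumption holds.

T_f ≈ 51.5 °C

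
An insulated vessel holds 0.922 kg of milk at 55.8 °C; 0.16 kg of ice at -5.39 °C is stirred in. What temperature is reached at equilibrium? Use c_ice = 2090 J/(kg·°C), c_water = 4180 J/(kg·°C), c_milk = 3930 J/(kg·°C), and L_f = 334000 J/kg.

Taking heat into each body as positive, Σ m c ΔT = 0:
ice -5.39→0 °C: 0.16·2090·5.39 = 1802.4
  melt ice: 0.16·334000 = 53440
  meltwater 0→T: 0.16·4180·T = 668.8 T
  milk cools: 0.922·3930·(T − 55.8) = 3623.5(T − 55.8)
4292.3 T = 202189 − 55242 = 146947
T ≈ 34.24 °C. Since T > 0 °C, the all-ice-melts assumption holds.

T_f ≈ 34.2 °C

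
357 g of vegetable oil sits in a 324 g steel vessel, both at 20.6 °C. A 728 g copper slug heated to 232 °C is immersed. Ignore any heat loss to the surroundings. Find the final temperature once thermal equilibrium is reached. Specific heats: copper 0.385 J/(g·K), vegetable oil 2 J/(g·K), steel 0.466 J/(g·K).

Energy conservation, ΣQ = 0:
728·0.385·(T − 232) + 357·2·(T − 20.6) + 324·0.466·(T − 20.6) = 0
280.28(T − 232) + 714(T − 20.6) + 150.98(T − 20.6) = 0
1145.3 T = 82844
T ≈ 72.34 °C

T_f ≈ 72.3 °C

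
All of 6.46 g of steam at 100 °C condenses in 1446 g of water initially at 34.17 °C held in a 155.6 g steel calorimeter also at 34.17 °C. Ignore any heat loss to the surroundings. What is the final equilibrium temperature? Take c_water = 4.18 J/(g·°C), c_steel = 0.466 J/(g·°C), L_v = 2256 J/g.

T_f ≈ 36.8 °C

Energy balance with sensible and latent terms:
condense steam: −6.46×2256 = −14574
  condensed water 100 °C→T: 27(T − 100)
  original water: 6044.3(T − 34.17)
  steel cup: 155.6×0.466×(T − 34.17) = 72.51(T − 34.17)
6143.8 T = 14574 + 2700.3 + 209011 = 226285
T ≈ 36.83 °C, under the boiling point, so the assumption holds.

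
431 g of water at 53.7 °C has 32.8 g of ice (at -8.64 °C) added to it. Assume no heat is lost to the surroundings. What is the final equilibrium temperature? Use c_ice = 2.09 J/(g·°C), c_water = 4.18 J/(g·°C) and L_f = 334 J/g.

Conservation of energy gives ΣQ = 0:
warm ice to 0 °C: 32.8·2.09·(0 − (-8.64)) = 592.29; melt ice: 32.8·334 = 10955; meltwater 0→T: 32.8·4.18·T = 137.1 T; water cools: 431·4.18·(T − 53.7) = 1801.6(T − 53.7)
1938.7 T = 96745 − 11547 = 85197
T ≈ 43.95 °C (positive, so assuming full melt was valid).

T_f ≈ 43.9 °C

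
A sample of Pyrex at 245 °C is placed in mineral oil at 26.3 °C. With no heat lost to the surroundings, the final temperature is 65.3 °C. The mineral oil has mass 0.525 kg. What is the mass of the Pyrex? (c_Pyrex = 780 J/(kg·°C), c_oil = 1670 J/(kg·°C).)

m ≈ 0.244 kg

|Q_Pyrex| = |Q_oil|:
m×780×(245 − 65.3) = 0.525×1670×(65.3 − 26.3)
140166 m = 34193  ⇒  m ≈ 0.2439 kg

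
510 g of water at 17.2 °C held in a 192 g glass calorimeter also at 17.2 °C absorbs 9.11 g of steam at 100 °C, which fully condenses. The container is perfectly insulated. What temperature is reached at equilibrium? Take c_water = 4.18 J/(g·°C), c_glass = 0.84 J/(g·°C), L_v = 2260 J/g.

T_f ≈ 27.4 °C

Setting the total heat transfer to zero:
latent heat released on condensation: 9.11×2260 = 20589
  condensed water 100 °C→T: 38.08(T − 100)
  water warms: 510×4.18×(T − 17.2) = 2131.8(T − 17.2)
  glass cup: 192×0.84×(T − 17.2) = 161.28(T − 17.2)
2331.2 T = 20589 + 3808 + 39441 = 63838
T ≈ 27.38 °C (< 100 °C, so full condensation is consistent).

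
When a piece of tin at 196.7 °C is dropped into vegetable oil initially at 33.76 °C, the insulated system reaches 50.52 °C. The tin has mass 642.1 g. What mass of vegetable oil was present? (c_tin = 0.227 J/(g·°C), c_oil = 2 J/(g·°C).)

m ≈ 636 g

|Q_tin| = |Q_oil|:
642.1×0.227×(196.7 − 50.52) = m×2×(50.52 − 33.76)
33.52 m = 21307  ⇒  m ≈ 635.6 g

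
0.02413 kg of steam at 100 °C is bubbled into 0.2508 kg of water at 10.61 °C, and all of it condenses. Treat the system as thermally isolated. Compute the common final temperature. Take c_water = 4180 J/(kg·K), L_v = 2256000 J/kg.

Setting the total heat transfer to zero:
latent heat released on condensation: 0.02413·2256000 = 54437
  condensate cools 100→T: 0.02413·4180·(T − 100) = 100.86(T − 100)
  water warms: 0.2508·4180·(T − 10.61) = 1048.3(T − 10.61)
1149.2 T = 54437 + 10086 + 11123 = 75647
T ≈ 65.82 °C — below 100 °C, confirming all the steam condensed.

T_f ≈ 65.8 °C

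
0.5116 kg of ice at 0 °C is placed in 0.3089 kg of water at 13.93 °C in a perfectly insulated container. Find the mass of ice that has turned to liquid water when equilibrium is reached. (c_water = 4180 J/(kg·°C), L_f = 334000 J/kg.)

m_melted ≈ 0.0539 kg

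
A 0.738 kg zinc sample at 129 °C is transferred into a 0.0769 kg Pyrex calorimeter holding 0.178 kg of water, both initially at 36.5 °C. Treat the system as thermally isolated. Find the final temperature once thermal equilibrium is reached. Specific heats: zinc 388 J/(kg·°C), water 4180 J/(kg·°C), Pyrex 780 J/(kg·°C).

T_f ≈ 60.8 °C

Net heat exchanged in the isolated system is zero:
0.738*388*(T − 129) + 0.178*4180*(T − 36.5) + 0.0769*780*(T − 36.5) = 0
1090.4 T = 66285
T = 66285 / 1090.4 = 60.8 °C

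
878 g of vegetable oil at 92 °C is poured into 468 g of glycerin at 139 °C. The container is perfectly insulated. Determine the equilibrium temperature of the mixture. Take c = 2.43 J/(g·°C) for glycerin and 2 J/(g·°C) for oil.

T_f ≈ 110.5 °C

Set heat shed by the hot body equal to heat absorbed by the cold body:
468·2.43·(139 − T) = 878·2·(T − 92)
1137.2(139 − T) = 1756(T − 92)
2893.2 T = 319628  ⇒  T ≈ 110.47 °C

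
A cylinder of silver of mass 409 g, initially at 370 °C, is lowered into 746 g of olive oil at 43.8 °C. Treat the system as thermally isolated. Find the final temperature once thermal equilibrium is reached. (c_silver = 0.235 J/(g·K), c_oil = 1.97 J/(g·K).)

T_f ≈ 63.8 °C

Setting the total heat transfer to zero:
409×0.235×(T − 370) + 746×1.97×(T − 43.8) = 0
96.11(T − 370) + 1469.6(T − 43.8) = 0
(96.11 + 1469.6) T = 96.11×370 + 1469.6×43.8
T ≈ 63.82 °C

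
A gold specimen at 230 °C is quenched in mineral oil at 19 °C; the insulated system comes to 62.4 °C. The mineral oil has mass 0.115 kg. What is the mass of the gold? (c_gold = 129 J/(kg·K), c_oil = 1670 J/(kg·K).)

m ≈ 0.386 kg

|Q_gold| = |Q_oil|:
m×129×(230 − 62.4) = 0.115×1670×(62.4 − 19)
21620 m = 8335  ⇒  m ≈ 0.3855 kg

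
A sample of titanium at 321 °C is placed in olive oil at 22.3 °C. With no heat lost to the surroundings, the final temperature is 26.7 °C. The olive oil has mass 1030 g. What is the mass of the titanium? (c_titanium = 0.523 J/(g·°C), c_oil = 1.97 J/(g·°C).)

Taking heat into each body as positive, Σ m c ΔT = 0:
m×0.523×(26.7 − 321) + 1030×1.97×(26.7 − 22.3) = 0
-153.92 m = -8928
m = -8928/-153.92 ≈ 58 g

m ≈ 58 g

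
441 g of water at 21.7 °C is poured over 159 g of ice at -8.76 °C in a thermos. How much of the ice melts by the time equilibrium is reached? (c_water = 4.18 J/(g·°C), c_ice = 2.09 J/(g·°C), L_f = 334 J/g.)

Water can give up m c ΔT = 441·4.18·21.7 = 40001 J before reaching 0 °C.
Warming the ice to 0 °C takes 159·2.09·8.76 = 2911 J, leaving 37090 J for melting.
Melting all 159 g of ice would need 159·334 = 53106 J.
Since 37090 < 53106 J, not all the ice melts; equilibrium is at 0 °C.
m_melted·334 = 37090  ⇒  m_melted ≈ 111 g.

m_melted ≈ 111 g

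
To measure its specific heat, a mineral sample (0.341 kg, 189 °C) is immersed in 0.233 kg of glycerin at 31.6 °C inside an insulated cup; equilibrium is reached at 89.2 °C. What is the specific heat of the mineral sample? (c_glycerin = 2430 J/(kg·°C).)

c ≈ 958 J/(kg·°C)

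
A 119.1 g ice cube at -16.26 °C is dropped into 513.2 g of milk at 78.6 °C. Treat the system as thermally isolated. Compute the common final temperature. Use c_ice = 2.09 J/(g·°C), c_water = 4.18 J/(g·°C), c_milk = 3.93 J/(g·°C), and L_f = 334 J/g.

Setting the total heat transfer to zero:
warm ice to 0 °C: 119.1×2.09×(0 − (-16.26)) = 4047.4; latent heat to melt: 119.1×334 = 39779; meltwater 0→T: 119.1×4.18×T = 497.84 T; milk: 2016.9(T − 78.6)
2514.7 T = 158526 − 43827 = 114700
T ≈ 45.61 °C. Since T > 0 °C, the all-ice-melts assumption holds.

T_f ≈ 45.6 °C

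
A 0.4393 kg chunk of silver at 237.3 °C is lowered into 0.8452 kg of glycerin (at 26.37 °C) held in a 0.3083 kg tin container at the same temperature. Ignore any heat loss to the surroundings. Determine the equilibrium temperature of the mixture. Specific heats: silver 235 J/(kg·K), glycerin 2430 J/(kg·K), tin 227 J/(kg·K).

T_f ≈ 36.1 °C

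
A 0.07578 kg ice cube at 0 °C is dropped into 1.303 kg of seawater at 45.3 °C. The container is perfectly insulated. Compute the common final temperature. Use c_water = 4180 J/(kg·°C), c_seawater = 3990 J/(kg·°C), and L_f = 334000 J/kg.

T_f ≈ 38.1 °C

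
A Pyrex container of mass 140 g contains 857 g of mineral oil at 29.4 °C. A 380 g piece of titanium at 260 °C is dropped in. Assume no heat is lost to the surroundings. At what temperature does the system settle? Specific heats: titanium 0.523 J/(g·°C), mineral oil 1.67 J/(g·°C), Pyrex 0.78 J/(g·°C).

T_f ≈ 55.8 °C

Conservation of energy gives ΣQ = 0:
380×0.523×(T − 260) + 857×1.67×(T − 29.4) + 140×0.78×(T − 29.4) = 0
1739.1 T = 96960
T = 96960/1739.1 ≈ 55.75 °C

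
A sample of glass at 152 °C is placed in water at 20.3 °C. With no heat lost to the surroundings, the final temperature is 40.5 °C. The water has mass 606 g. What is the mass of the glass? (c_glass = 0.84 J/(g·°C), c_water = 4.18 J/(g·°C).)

m ≈ 546 g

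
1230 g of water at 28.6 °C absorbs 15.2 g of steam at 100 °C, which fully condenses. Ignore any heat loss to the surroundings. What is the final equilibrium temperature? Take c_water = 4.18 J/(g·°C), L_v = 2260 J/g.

T_f ≈ 36.1 °C

Taking heat into each body as positive, Σ m c ΔT = 0:
latent heat released on condensation: 15.2×2260 = 34352; condensate cools 100→T: 15.2×4.18×(T − 100) = 63.54(T − 100); water warms: 1230×4.18×(T − 28.6) = 5141.4(T − 28.6)
5204.9 T = 34352 + 6353.6 + 147044 = 187750
T ≈ 36.07 °C — below 100 °C, confirming all the steam condensed.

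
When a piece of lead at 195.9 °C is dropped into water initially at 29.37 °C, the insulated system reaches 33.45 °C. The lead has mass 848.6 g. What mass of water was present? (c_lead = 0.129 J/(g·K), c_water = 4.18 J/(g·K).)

|Q_lead| = |Q_water|:
848.6·0.129·(195.9 − 33.45) = m·4.18·(33.45 − 29.37)
17.05 m = 17783  ⇒  m ≈ 1043 g

m ≈ 1040 g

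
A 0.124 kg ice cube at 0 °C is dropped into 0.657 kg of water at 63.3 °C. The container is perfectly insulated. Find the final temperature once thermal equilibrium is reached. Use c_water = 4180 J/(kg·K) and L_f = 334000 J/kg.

Energy balance with sensible and latent terms:
melt ice: 0.124·334000 = 41416; meltwater 0→T: 0.124·4180·T = 518.32 T; water: 2746.3(T − 63.3)
3264.6 T = 173838 − 41416 = 132422
T ≈ 40.56 °C — above 0 °C, consistent with complete melting.

T_f ≈ 40.6 °C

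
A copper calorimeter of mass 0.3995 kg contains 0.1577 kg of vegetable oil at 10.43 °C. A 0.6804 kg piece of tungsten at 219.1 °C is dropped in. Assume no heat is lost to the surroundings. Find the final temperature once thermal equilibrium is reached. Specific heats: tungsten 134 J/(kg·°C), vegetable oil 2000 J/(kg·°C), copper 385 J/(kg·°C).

Heat gained plus heat lost sum to zero:
0.6804·134·(T − 219.1) + 0.1577·2000·(T − 10.43) + 0.3995·385·(T − 10.43) = 0
91.17(T − 219.1) + 315.4(T − 10.43) + 153.81(T − 10.43) = 0
(91.17 + 315.4 + 153.81) T = 91.17·219.1 + 315.4·10.43 + 153.81·10.43
T = 24870/560.38 ≈ 44.38 °C

T_f ≈ 44.4 °C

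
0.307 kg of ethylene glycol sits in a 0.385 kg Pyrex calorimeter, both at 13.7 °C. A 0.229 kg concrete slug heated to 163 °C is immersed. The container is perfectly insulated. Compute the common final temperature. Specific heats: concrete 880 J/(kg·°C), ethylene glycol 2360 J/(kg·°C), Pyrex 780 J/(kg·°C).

T_f ≈ 38.2 °C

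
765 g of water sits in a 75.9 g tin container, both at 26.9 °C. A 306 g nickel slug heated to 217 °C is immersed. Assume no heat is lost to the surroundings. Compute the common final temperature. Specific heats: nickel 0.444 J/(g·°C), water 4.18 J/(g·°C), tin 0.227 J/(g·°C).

T_f ≈ 34.6 °C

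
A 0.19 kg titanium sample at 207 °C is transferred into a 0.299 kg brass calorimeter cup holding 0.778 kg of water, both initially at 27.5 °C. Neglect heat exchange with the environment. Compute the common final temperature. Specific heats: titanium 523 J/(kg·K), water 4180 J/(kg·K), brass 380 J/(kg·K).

Setting the total heat transfer to zero:
0.19·523·(T − 207) + 0.778·4180·(T − 27.5) + 0.299·380·(T − 27.5) = 0
3465 T = 113125
T ≈ 32.65 °C

T_f ≈ 32.6 °C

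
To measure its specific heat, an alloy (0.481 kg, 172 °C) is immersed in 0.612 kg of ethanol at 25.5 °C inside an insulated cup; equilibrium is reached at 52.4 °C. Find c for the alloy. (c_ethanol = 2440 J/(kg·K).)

c ≈ 698 J/(kg·K)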